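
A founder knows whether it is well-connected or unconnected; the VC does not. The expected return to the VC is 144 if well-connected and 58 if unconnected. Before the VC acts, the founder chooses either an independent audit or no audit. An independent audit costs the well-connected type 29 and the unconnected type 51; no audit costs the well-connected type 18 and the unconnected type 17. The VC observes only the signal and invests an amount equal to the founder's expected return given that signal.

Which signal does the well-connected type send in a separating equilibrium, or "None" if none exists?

None

Try well-connected → audit, unconnected → no audit:
  If types separate, audit earns payment 144 and no audit earns 58.
  Well-connected: audit gives 144 − 29 = 115; no audit gives 58 − 18 = 40. No deviation. ✓
  Unconnected: no audit gives 58 − 17 = 41; audit gives 144 − 51 = 93. Would deviate. ✗
Try well-connected → no audit, unconnected → audit:
  If types separate, no audit earns payment 144 and audit earns 58.
  Well-connected: no audit gives 144 − 18 = 126; audit gives 58 − 29 = 29. No deviation. ✓
  Unconnected: audit gives 58 − 51 = 7; no audit gives 144 − 17 = 127. Would deviate. ✗
Neither assignment is incentive-compatible.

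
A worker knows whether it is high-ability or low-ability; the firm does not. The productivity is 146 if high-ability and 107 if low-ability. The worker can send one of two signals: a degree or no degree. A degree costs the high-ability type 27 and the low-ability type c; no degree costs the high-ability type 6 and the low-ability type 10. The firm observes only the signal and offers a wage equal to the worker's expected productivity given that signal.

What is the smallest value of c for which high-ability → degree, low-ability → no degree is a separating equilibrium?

Under separation: degree → high-ability (pays 146); no degree → low-ability (pays 107).
High-ability: 146 − 27 = 119 ≥ 107 − 6 = 101. Holds regardless of c. ✓
Low-ability: 107 − 10 ≥ 146 − c, so c ≥ 146 − 97 = 49.

49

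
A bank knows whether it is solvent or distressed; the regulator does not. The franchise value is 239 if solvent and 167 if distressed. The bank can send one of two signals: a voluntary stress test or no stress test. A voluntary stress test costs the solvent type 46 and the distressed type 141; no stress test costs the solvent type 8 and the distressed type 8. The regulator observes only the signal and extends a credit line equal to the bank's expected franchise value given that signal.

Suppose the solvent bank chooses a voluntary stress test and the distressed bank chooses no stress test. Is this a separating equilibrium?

Yes

Under separation the regulator infers type exactly: stress test → solvent (pays 239), no stress test → distressed (pays 167).
Solvent: stress test gives 239 − 46 = 193; no stress test gives 167 − 8 = 159. No deviation. ✓
Distressed: no stress test gives 167 − 8 = 159; stress test gives 239 − 141 = 98. No deviation. ✓
Neither type gains from mimicking the other.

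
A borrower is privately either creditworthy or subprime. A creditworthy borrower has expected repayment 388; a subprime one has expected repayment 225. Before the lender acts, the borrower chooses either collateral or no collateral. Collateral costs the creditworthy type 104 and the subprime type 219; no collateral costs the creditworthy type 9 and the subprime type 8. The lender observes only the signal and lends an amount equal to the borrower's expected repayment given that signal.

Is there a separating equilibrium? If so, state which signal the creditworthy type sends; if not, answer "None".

collateral

Try creditworthy → collateral, subprime → no collateral:
  If types separate, collateral earns payment 388 and no collateral earns 225.
  Creditworthy: collateral gives 388 − 104 = 284; no collateral gives 225 − 9 = 216. No deviation. ✓
  Subprime: no collateral gives 225 − 8 = 217; collateral gives 388 − 219 = 169. No deviation. ✓
Both hold — the creditworthy type sends collateral.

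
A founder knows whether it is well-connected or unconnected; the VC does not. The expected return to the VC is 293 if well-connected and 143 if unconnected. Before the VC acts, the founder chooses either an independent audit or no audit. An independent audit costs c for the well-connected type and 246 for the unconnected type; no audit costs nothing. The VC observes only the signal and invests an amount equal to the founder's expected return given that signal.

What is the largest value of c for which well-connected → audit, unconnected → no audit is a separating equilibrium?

Under separation: audit → well-connected (pays 293); no audit → unconnected (pays 143).
Unconnected: 143 − 0 = 143 ≥ 293 − 246 = 47. Holds regardless of c. ✓
Well-connected: 293 − c ≥ 143 − 0, so c ≤ 293 − 143 = 150.

150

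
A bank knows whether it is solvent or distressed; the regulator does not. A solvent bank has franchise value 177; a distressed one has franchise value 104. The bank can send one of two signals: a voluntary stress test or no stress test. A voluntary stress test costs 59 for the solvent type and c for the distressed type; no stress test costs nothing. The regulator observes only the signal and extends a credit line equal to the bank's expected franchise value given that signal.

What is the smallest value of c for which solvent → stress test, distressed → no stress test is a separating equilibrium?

Under separation: stress test → solvent (pays 177); no stress test → distressed (pays 104).
Solvent: 177 − 59 = 118 ≥ 104 − 0 = 104. Holds regardless of c. ✓
Distressed: 104 − 0 ≥ 177 − c, so c ≥ 177 − 104 = 73.

73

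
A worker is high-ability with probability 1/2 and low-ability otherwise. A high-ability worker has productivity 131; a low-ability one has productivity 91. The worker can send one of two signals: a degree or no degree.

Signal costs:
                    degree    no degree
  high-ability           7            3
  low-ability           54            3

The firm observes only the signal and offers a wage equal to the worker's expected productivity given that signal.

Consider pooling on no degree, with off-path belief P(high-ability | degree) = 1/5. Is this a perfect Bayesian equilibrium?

Yes

At the pooled signal (no degree) the firm holds the prior 1/2 and pays 1/2·131 + 1/2·91 = 111. Off-path (degree) belief 1/5 gives 1/5·131 + 4/5·91 = 99.
High-ability: no degree gives 111 − 3 = 108; degree gives 99 − 7 = 92. Stays. ✓
Low-ability: no degree gives 111 − 3 = 108; degree gives 99 − 54 = 45. Stays. ✓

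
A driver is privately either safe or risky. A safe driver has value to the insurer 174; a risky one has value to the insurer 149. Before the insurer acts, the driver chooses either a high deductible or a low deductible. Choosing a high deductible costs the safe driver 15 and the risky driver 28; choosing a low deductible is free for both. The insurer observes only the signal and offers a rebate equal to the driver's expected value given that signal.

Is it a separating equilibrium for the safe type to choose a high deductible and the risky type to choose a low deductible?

Yes

If types separate, high deductible earns payment 174 and low deductible earns 149.
Safe: high deductible gives 174 − 15 = 159; low deductible gives 149 − 0 = 149. No deviation. ✓
Risky: low deductible gives 149 − 0 = 149; high deductible gives 174 − 28 = 146. No deviation. ✓
Both incentive constraints hold.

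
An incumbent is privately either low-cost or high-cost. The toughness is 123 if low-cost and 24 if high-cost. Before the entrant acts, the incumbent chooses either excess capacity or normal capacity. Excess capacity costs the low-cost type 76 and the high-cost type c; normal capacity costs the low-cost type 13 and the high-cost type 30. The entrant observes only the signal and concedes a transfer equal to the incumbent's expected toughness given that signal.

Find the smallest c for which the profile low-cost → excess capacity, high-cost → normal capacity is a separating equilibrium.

Under separation: excess capacity → low-cost (pays 123); normal capacity → high-cost (pays 24).
Low-cost: 123 − 76 = 47 ≥ 24 − 13 = 11. Holds regardless of c. ✓
High-cost: 24 − 30 ≥ 123 − c, so c ≥ 123 − -6 = 129.

129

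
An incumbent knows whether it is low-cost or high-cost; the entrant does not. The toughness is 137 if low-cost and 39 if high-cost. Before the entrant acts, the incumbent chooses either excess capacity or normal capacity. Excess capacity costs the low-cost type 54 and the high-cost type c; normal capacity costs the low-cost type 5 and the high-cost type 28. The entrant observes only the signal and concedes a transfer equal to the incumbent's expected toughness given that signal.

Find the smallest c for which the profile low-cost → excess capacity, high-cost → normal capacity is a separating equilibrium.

Under separation: excess capacity → low-cost (pays 137); normal capacity → high-cost (pays 39).
Low-cost: 137 − 54 = 83 ≥ 39 − 5 = 34. Holds regardless of c. ✓
High-cost: 39 − 28 ≥ 137 − c, so c ≥ 137 − 11 = 126.

126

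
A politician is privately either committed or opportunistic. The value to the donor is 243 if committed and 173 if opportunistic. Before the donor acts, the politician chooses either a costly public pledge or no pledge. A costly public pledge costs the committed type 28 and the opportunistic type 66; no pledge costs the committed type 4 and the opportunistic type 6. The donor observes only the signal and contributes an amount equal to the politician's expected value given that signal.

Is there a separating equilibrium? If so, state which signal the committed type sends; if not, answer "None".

Try committed → pledge, opportunistic → no pledge:
  Under separation the donor infers type exactly: pledge → committed (pays 243), no pledge → opportunistic (pays 173).
  Committed: pledge gives 243 − 28 = 215; no pledge gives 173 − 4 = 169. No deviation. ✓
  Opportunistic: no pledge gives 173 − 6 = 167; pledge gives 243 − 66 = 177. Would deviate. ✗
Try committed → no pledge, opportunistic → pledge:
  Under separation the donor infers type exactly: no pledge → committed (pays 243), pledge → opportunistic (pays 173).
  Committed: no pledge gives 243 − 4 = 239; pledge gives 173 − 28 = 145. No deviation. ✓
  Opportunistic: pledge gives 173 − 66 = 107; no pledge gives 243 − 6 = 237. Would deviate. ✗
Neither assignment is incentive-compatible.

None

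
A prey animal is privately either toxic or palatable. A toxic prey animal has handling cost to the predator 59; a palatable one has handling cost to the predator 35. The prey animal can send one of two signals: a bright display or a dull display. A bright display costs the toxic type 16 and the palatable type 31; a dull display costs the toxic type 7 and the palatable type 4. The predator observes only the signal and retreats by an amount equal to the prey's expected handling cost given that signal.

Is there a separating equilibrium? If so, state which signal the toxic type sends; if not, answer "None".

Try toxic → bright display, palatable → dull display:
  Under separation the predator infers type exactly: bright display → toxic (pays 59), dull display → palatable (pays 35).
  Toxic: bright display gives 59 − 16 = 43; dull display gives 35 − 7 = 28. No deviation. ✓
  Palatable: dull display gives 35 − 4 = 31; bright display gives 59 − 31 = 28. No deviation. ✓
Both hold — the toxic type sends bright display.

bright display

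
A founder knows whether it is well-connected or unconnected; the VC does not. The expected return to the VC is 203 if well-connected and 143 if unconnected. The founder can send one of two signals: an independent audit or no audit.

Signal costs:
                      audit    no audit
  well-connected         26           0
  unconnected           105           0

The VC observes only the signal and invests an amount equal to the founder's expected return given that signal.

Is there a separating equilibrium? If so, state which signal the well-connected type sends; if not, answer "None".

audit

Try well-connected → audit, unconnected → no audit:
  If types separate, audit earns payment 203 and no audit earns 143.
  Well-connected: audit gives 203 − 26 = 177; no audit gives 143 − 0 = 143. No deviation. ✓
  Unconnected: no audit gives 143 − 0 = 143; audit gives 203 − 105 = 98. No deviation. ✓
Both hold — the well-connected type sends audit.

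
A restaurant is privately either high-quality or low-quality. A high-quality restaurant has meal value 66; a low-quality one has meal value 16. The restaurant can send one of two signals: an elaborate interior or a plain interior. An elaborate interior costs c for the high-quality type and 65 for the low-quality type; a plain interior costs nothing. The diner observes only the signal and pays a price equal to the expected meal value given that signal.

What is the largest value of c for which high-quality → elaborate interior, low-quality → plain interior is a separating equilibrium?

50

Under separation: elaborate interior → high-quality (pays 66); plain interior → low-quality (pays 16).
Low-quality: 16 − 0 = 16 ≥ 66 − 65 = 1. Holds regardless of c. ✓
High-quality: 66 − c ≥ 16 − 0, so c ≤ 66 − 16 = 50.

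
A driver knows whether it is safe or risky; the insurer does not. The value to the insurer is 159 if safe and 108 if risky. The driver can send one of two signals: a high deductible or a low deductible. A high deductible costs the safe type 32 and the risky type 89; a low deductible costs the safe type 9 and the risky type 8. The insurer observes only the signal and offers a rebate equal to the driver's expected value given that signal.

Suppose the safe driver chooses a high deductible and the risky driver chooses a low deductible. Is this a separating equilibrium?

Yes

Under separation the insurer infers type exactly: high deductible → safe (pays 159), low deductible → risky (pays 108).
Safe: high deductible gives 159 − 32 = 127; low deductible gives 108 − 9 = 99. No deviation. ✓
Risky: low deductible gives 108 − 8 = 100; high deductible gives 159 − 89 = 70. No deviation. ✓
Neither type gains from mimicking the other.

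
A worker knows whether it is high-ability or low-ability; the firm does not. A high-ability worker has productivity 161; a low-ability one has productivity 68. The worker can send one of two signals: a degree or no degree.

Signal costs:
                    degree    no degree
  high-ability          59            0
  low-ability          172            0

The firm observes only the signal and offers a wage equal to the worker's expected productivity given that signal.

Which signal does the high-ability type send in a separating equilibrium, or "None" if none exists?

degree

Try high-ability → degree, low-ability → no degree:
  Under separation the firm infers type exactly: degree → high-ability (pays 161), no degree → low-ability (pays 68).
  High-ability: degree gives 161 − 59 = 102; no degree gives 68 − 0 = 68. No deviation. ✓
  Low-ability: no degree gives 68 − 0 = 68; degree gives 161 − 172 = -11. No deviation. ✓
Both hold — the high-ability type sends degree.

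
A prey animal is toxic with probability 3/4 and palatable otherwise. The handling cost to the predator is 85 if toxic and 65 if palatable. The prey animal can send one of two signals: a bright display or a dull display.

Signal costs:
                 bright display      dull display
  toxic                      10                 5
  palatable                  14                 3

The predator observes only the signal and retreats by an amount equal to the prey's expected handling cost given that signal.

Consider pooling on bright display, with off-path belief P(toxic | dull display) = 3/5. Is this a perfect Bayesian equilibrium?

On the equilibrium path (bright display) the predator holds the prior 3/4 and pays 3/4·85 + 1/4·65 = 80. Off-path (dull display) belief 3/5 gives 3/5·85 + 2/5·65 = 77.
Toxic: bright display gives 80 − 10 = 70; dull display gives 77 − 5 = 72. Deviates. ✗
Palatable: bright display gives 80 − 14 = 66; dull display gives 77 − 3 = 74. Deviates. ✗

No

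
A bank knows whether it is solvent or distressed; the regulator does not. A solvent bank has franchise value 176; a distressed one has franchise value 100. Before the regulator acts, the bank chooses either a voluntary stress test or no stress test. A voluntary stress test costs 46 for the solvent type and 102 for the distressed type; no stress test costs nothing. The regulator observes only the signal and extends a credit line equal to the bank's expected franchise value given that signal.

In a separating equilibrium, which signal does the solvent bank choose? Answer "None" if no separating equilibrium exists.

Try solvent → stress test, distressed → no stress test:
  Under separation the regulator infers type exactly: stress test → solvent (pays 176), no stress test → distressed (pays 100).
  Solvent: stress test gives 176 − 46 = 130; no stress test gives 100 − 0 = 100. No deviation. ✓
  Distressed: no stress test gives 100 − 0 = 100; stress test gives 176 − 102 = 74. No deviation. ✓
Both hold — the solvent type sends stress test.

stress test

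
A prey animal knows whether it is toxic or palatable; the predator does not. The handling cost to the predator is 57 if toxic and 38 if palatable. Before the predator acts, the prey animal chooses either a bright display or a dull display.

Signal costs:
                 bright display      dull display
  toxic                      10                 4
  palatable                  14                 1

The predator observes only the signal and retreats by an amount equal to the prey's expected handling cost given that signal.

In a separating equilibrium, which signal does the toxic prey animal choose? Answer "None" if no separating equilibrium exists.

Try toxic → bright display, palatable → dull display:
  Under separation the predator infers type exactly: bright display → toxic (pays 57), dull display → palatable (pays 38).
  Toxic: bright display gives 57 − 10 = 47; dull display gives 38 − 4 = 34. No deviation. ✓
  Palatable: dull display gives 38 − 1 = 37; bright display gives 57 − 14 = 43. Would deviate. ✗
Try toxic → dull display, palatable → bright display:
  Under separation the predator infers type exactly: dull display → toxic (pays 57), bright display → palatable (pays 38).
  Toxic: dull display gives 57 − 4 = 53; bright display gives 38 − 10 = 28. No deviation. ✓
  Palatable: bright display gives 38 − 14 = 24; dull display gives 57 − 1 = 56. Would deviate. ✗
Neither assignment is incentive-compatible.

None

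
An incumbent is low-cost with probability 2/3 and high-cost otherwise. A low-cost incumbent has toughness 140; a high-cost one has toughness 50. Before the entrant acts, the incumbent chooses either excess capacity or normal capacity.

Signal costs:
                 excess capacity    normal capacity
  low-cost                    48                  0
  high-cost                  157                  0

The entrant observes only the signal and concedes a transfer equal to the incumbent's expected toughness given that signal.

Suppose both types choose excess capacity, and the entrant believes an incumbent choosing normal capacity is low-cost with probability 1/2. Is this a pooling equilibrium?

At the pooled signal (excess capacity) the entrant holds the prior 2/3 and pays 2/3·140 + 1/3·50 = 110. Off-path (normal capacity) belief 1/2 gives 1/2·140 + 1/2·50 = 95.
Low-cost: excess capacity gives 110 − 48 = 62; normal capacity gives 95 − 0 = 95. Deviates. ✗
High-cost: excess capacity gives 110 − 157 = -47; normal capacity gives 95 − 0 = 95. Deviates. ✗

No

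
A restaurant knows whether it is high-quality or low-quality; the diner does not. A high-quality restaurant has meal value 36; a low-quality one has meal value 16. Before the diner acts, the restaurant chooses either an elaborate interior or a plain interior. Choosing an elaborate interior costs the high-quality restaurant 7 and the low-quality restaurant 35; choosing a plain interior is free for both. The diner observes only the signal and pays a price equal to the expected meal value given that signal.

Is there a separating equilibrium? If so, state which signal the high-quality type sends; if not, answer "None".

Try high-quality → elaborate interior, low-quality → plain interior:
  If types separate, elaborate interior earns payment 36 and plain interior earns 16.
  High-quality: elaborate interior gives 36 − 7 = 29; plain interior gives 16 − 0 = 16. No deviation. ✓
  Low-quality: plain interior gives 16 − 0 = 16; elaborate interior gives 36 − 35 = 1. No deviation. ✓
Both hold — the high-quality type sends elaborate interior.

elaborate interior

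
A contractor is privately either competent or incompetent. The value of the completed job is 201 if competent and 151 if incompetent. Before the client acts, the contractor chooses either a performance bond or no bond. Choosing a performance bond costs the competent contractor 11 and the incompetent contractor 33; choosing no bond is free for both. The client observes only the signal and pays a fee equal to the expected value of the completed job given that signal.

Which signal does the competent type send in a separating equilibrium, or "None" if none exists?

Try competent → bond, incompetent → no bond:
  If types separate, bond earns payment 201 and no bond earns 151.
  Competent: bond gives 201 − 11 = 190; no bond gives 151 − 0 = 151. No deviation. ✓
  Incompetent: no bond gives 151 − 0 = 151; bond gives 201 − 33 = 168. Would deviate. ✗
Try competent → no bond, incompetent → bond:
  If types separate, no bond earns payment 201 and bond earns 151.
  Competent: no bond gives 201 − 0 = 201; bond gives 151 − 11 = 140. No deviation. ✓
  Incompetent: bond gives 151 − 33 = 118; no bond gives 201 − 0 = 201. Would deviate. ✗
Neither assignment is incentive-compatible.

None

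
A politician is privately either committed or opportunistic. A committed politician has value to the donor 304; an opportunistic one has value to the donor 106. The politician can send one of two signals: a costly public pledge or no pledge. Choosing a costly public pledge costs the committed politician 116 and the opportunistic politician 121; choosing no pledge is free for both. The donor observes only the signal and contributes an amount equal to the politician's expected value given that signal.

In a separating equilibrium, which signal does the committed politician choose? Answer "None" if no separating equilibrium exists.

None

Try committed → pledge, opportunistic → no pledge:
  If types separate, pledge earns payment 304 and no pledge earns 106.
  Committed: pledge gives 304 − 116 = 188; no pledge gives 106 − 0 = 106. No deviation. ✓
  Opportunistic: no pledge gives 106 − 0 = 106; pledge gives 304 − 121 = 183. Would deviate. ✗
Try committed → no pledge, opportunistic → pledge:
  If types separate, no pledge earns payment 304 and pledge earns 106.
  Committed: no pledge gives 304 − 0 = 304; pledge gives 106 − 116 = -10. No deviation. ✓
  Opportunistic: pledge gives 106 − 121 = -15; no pledge gives 304 − 0 = 304. Would deviate. ✗
Neither assignment is incentive-compatible.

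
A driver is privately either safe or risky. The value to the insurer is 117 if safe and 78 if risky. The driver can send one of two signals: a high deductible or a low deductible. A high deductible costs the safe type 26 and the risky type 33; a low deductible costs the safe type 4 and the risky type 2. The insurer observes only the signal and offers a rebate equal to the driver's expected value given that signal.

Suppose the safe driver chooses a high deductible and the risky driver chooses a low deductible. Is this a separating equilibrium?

Under separation the insurer infers type exactly: high deductible → safe (pays 117), low deductible → risky (pays 78).
Safe: high deductible gives 117 − 26 = 91; low deductible gives 78 − 4 = 74. No deviation. ✓
Risky: low deductible gives 78 − 2 = 76; high deductible gives 117 − 33 = 84. Would deviate. ✗

No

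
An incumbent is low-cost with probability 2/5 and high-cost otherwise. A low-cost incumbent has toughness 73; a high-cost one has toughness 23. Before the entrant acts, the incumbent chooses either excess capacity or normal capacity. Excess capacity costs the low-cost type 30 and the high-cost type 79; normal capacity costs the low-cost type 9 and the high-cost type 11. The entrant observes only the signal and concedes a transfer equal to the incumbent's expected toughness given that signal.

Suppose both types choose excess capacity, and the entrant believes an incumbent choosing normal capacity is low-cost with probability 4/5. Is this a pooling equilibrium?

At the pooled signal (excess capacity) the entrant holds the prior 2/5 and pays 2/5·73 + 3/5·23 = 43. Off-path (normal capacity) belief 4/5 gives 4/5·73 + 1/5·23 = 63.
Low-cost: excess capacity gives 43 − 30 = 13; normal capacity gives 63 − 9 = 54. Deviates. ✗
High-cost: excess capacity gives 43 − 79 = -36; normal capacity gives 63 − 11 = 52. Deviates. ✗

No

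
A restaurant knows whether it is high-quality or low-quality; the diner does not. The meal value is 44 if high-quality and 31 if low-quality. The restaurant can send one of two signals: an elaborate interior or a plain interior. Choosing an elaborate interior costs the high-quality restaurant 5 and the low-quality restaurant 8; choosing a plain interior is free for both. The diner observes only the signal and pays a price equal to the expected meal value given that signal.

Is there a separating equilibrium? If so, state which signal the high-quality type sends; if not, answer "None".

None

Try high-quality → elaborate interior, low-quality → plain interior:
  If types separate, elaborate interior earns payment 44 and plain interior earns 31.
  High-quality: elaborate interior gives 44 − 5 = 39; plain interior gives 31 − 0 = 31. No deviation. ✓
  Low-quality: plain interior gives 31 − 0 = 31; elaborate interior gives 44 − 8 = 36. Would deviate. ✗
Try high-quality → plain interior, low-quality → elaborate interior:
  If types separate, plain interior earns payment 44 and elaborate interior earns 31.
  High-quality: plain interior gives 44 − 0 = 44; elaborate interior gives 31 − 5 = 26. No deviation. ✓
  Low-quality: elaborate interior gives 31 − 8 = 23; plain interior gives 44 − 0 = 44. Would deviate. ✗
Neither assignment is incentive-compatible.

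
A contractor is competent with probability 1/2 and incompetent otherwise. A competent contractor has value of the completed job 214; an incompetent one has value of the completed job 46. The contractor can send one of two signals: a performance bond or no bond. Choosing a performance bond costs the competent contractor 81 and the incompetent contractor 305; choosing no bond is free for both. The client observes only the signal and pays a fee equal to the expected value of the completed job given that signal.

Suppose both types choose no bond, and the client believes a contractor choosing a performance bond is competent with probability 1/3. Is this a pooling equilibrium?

On the equilibrium path (no bond) the client holds the prior 1/2 and pays 1/2·214 + 1/2·46 = 130. Off-path (bond) belief 1/3 gives 1/3·214 + 2/3·46 = 102.
Competent: no bond gives 130 − 0 = 130; bond gives 102 − 81 = 21. Stays. ✓
Incompetent: no bond gives 130 − 0 = 130; bond gives 102 − 305 = -203. Stays. ✓
Beliefs are Bayes-consistent on-path and both types best-respond.

Yes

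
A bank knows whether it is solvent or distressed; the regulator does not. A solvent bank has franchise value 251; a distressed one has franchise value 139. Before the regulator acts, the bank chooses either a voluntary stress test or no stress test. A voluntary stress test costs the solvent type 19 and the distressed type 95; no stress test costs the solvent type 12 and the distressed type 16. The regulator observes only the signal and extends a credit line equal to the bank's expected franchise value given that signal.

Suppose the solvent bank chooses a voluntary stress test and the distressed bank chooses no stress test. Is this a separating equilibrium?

No

If types separate, stress test earns payment 251 and no stress test earns 139.
Solvent: stress test gives 251 − 19 = 232; no stress test gives 139 − 12 = 127. No deviation. ✓
Distressed: no stress test gives 139 − 16 = 123; stress test gives 251 − 95 = 156. Would deviate. ✗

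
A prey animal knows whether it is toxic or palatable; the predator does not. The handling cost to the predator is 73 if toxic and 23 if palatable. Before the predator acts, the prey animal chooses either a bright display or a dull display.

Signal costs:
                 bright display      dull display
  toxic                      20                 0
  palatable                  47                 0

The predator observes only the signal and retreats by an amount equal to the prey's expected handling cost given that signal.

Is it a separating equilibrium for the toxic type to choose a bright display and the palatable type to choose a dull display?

No

Under separation the predator infers type exactly: bright display → toxic (pays 73), dull display → palatable (pays 23).
Toxic: bright display gives 73 − 20 = 53; dull display gives 23 − 0 = 23. No deviation. ✓
Palatable: dull display gives 23 − 0 = 23; bright display gives 73 − 47 = 26. Would deviate. ✗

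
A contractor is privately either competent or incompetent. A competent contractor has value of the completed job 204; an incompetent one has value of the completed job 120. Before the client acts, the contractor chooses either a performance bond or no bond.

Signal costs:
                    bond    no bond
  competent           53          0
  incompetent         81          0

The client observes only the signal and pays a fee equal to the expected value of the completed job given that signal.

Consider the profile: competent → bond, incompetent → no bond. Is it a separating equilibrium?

If types separate, bond earns payment 204 and no bond earns 120.
Competent: bond gives 204 − 53 = 151; no bond gives 120 − 0 = 120. No deviation. ✓
Incompetent: no bond gives 120 − 0 = 120; bond gives 204 − 81 = 123. Would deviate. ✗

No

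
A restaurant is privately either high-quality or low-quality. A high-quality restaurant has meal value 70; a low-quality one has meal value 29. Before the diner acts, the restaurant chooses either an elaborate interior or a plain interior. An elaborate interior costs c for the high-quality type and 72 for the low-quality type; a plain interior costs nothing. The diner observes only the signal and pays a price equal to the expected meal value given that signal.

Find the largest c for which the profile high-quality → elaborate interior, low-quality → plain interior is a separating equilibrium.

41

Under separation: elaborate interior → high-quality (pays 70); plain interior → low-quality (pays 29).
Low-quality: 29 − 0 = 29 ≥ 70 − 72 = -2. Holds regardless of c. ✓
High-quality: 70 − c ≥ 29 − 0, so c ≤ 70 − 29 = 41.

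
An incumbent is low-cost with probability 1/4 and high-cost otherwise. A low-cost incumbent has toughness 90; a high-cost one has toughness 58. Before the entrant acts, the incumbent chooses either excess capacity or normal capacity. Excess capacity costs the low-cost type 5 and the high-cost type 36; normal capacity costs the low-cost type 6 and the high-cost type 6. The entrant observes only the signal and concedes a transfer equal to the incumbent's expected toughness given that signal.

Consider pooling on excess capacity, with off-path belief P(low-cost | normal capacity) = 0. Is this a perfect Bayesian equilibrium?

No

On the equilibrium path (excess capacity) the entrant holds the prior 1/4 and pays 1/4·90 + 3/4·58 = 66. Off-path (normal capacity) belief 0 gives 0·90 + 1·58 = 58.
Low-cost: excess capacity gives 66 − 5 = 61; normal capacity gives 58 − 6 = 52. Stays. ✓
High-cost: excess capacity gives 66 − 36 = 30; normal capacity gives 58 − 6 = 52. Deviates. ✗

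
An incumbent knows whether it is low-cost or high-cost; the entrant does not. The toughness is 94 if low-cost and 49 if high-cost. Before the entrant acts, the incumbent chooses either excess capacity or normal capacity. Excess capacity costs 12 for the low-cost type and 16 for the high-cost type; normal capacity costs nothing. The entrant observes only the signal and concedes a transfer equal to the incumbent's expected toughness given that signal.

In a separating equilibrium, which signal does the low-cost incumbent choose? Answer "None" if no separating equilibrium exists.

None

Try low-cost → excess capacity, high-cost → normal capacity:
  If types separate, excess capacity earns payment 94 and normal capacity earns 49.
  Low-cost: excess capacity gives 94 − 12 = 82; normal capacity gives 49 − 0 = 49. No deviation. ✓
  High-cost: normal capacity gives 49 − 0 = 49; excess capacity gives 94 − 16 = 78. Would deviate. ✗
Try low-cost → normal capacity, high-cost → excess capacity:
  If types separate, normal capacity earns payment 94 and excess capacity earns 49.
  Low-cost: normal capacity gives 94 − 0 = 94; excess capacity gives 49 − 12 = 37. No deviation. ✓
  High-cost: excess capacity gives 49 − 16 = 33; normal capacity gives 94 − 0 = 94. Would deviate. ✗
Neither assignment is incentive-compatible.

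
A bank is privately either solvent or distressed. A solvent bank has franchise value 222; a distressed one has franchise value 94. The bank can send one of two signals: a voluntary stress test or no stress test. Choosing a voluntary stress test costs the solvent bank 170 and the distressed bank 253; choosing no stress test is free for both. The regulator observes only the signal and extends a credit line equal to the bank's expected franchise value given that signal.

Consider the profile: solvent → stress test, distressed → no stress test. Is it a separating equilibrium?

No

Under separation the regulator infers type exactly: stress test → solvent (pays 222), no stress test → distressed (pays 94).
Solvent: stress test gives 222 − 170 = 52; no stress test gives 94 − 0 = 94. Would deviate. ✗
Distressed: no stress test gives 94 − 0 = 94; stress test gives 222 − 253 = -31. No deviation. ✓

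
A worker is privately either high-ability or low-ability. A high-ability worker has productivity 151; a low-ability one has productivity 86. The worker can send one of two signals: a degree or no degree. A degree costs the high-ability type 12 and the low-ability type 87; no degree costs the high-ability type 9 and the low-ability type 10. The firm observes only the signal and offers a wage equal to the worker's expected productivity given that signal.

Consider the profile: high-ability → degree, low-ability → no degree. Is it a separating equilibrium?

Yes

Under separation the firm infers type exactly: degree → high-ability (pays 151), no degree → low-ability (pays 86).
High-ability: degree gives 151 − 12 = 139; no degree gives 86 − 9 = 77. No deviation. ✓
Low-ability: no degree gives 86 − 10 = 76; degree gives 151 − 87 = 64. No deviation. ✓
Both incentive constraints hold.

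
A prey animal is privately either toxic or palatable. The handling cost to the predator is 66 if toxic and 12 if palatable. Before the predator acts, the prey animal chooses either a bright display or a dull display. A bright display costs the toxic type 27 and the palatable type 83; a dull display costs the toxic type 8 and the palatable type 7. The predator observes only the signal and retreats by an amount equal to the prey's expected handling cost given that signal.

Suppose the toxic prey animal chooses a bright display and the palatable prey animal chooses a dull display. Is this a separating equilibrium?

Yes

If types separate, bright display earns payment 66 and dull display earns 12.
Toxic: bright display gives 66 − 27 = 39; dull display gives 12 − 8 = 4. No deviation. ✓
Palatable: dull display gives 12 − 7 = 5; bright display gives 66 − 83 = -17. No deviation. ✓
Both incentive constraints hold.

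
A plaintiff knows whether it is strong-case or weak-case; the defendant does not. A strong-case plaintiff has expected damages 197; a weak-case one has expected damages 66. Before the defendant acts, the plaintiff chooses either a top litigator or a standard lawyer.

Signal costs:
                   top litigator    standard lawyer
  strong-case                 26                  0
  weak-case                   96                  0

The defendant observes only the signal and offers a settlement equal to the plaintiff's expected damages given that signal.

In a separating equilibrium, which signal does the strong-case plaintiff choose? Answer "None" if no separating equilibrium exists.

None

Try strong-case → top litigator, weak-case → standard lawyer:
  If types separate, top litigator earns payment 197 and standard lawyer earns 66.
  Strong-case: top litigator gives 197 − 26 = 171; standard lawyer gives 66 − 0 = 66. No deviation. ✓
  Weak-case: standard lawyer gives 66 − 0 = 66; top litigator gives 197 − 96 = 101. Would deviate. ✗
Try strong-case → standard lawyer, weak-case → top litigator:
  If types separate, standard lawyer earns payment 197 and top litigator earns 66.
  Strong-case: standard lawyer gives 197 − 0 = 197; top litigator gives 66 − 26 = 40. No deviation. ✓
  Weak-case: top litigator gives 66 − 96 = -30; standard lawyer gives 197 − 0 = 197. Would deviate. ✗
Neither assignment is incentive-compatible.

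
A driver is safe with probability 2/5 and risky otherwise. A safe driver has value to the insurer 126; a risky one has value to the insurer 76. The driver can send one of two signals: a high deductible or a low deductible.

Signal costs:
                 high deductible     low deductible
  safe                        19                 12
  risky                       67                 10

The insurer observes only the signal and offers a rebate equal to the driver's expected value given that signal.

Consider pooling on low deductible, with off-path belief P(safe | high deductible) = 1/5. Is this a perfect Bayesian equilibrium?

Yes

At the pooled signal (low deductible) the insurer holds the prior 2/5 and pays 2/5·126 + 3/5·76 = 96. Off-path (high deductible) belief 1/5 gives 1/5·126 + 4/5·76 = 86.
Safe: low deductible gives 96 − 12 = 84; high deductible gives 86 − 19 = 67. Stays. ✓
Risky: low deductible gives 96 − 10 = 86; high deductible gives 86 − 67 = 19. Stays. ✓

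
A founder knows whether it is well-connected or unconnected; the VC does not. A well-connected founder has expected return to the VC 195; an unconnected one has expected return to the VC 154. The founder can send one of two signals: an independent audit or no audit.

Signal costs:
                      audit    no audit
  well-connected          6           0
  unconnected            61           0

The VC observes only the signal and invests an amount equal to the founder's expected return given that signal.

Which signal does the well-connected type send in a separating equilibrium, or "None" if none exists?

Try well-connected → audit, unconnected → no audit:
  If types separate, audit earns payment 195 and no audit earns 154.
  Well-connected: audit gives 195 − 6 = 189; no audit gives 154 − 0 = 154. No deviation. ✓
  Unconnected: no audit gives 154 − 0 = 154; audit gives 195 − 61 = 134. No deviation. ✓
Both hold — the well-connected type sends audit.

audit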